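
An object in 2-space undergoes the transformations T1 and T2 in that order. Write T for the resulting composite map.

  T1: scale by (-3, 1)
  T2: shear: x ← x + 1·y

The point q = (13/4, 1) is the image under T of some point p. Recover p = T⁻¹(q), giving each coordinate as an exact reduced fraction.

p = (-3/4, 1)

T1 = [-3 0 0; 0 1 0; 0 0 1]
T2·T1 = [-3 1 0; 0 1 0; 0 0 1]
det M = -3; M⁻¹ = [-1/3 1/3 0; 0 1 0; 0 0 1]
M⁻¹ · (13/4, 1)ᵀ = (-3/4, 1)ᵀ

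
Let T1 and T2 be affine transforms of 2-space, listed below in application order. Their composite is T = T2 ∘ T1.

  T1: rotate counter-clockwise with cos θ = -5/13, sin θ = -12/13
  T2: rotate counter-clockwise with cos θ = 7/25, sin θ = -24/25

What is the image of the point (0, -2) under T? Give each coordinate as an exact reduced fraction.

T(p) = (72/325, 646/325)

T1 rotate counter-clockwise with cos θ = -5/13, sin θ = -12/13: (0, -2) → (-24/13, 10/13)
T2 rotate counter-clockwise with cos θ = 7/25, sin θ = -24/25: (-24/13, 10/13) → (72/325, 646/325)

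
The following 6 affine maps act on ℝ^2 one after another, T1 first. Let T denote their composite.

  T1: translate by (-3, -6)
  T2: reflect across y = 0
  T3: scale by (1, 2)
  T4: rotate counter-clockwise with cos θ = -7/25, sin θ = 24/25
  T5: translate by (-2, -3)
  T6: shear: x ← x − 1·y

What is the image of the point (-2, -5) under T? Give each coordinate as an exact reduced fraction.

T1 translate by (-3, -6): (-2, -5) → (-5, -11)
T2 reflect across y = 0: (-5, -11) → (-5, 11)
T3 scale by (1, 2): (-5, 11) → (-5, 22)
T4 rotate counter-clockwise with cos θ = -7/25, sin θ = 24/25: (-5, 22) → (-493/25, -274/25)
T5 translate by (-2, -3): (-493/25, -274/25) → (-543/25, -349/25)
T6 shear: x ← x − 1·y: (-543/25, -349/25) → (-194/25, -349/25)

T(p) = (-194/25, -349/25)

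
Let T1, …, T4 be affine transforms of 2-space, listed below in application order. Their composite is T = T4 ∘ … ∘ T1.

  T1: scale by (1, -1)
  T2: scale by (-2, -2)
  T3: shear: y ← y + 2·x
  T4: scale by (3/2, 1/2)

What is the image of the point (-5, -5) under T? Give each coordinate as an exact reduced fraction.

T1 scale by (1, -1): (-5, -5) → (-5, 5)
T2 scale by (-2, -2): (-5, 5) → (10, -10)
T3 shear: y ← y + 2·x: (10, -10) → (10, 10)
T4 scale by (3/2, 1/2): (10, 10) → (15, 5)

T(p) = (15, 5)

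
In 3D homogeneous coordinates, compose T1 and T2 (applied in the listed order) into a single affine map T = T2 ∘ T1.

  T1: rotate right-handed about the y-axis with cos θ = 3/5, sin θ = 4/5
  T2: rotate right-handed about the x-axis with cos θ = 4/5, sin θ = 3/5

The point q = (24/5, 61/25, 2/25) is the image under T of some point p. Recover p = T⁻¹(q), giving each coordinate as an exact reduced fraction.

T1 = [3/5 0 4/5 0; 0 1 0 0; -4/5 0 3/5 0; 0 0 0 1]
T2·T1 = [3/5 0 4/5 0; 12/25 4/5 -9/25 0; -16/25 3/5 12/25 0; 0 0 0 1]
det M = 1; M⁻¹ = [3/5 12/25 -16/25 0; 0 4/5 3/5 0; 4/5 -9/25 12/25 0; 0 0 0 1]
M⁻¹ · (24/5, 61/25, 2/25)ᵀ = (4, 2, 3)ᵀ

p = (4, 2, 3)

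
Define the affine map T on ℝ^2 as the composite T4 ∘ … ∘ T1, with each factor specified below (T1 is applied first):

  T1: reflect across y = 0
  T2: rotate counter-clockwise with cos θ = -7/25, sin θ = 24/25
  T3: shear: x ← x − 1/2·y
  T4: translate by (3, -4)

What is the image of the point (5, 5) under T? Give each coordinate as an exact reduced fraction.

T1 reflect across y = 0: (5, 5) → (5, -5)
T2 rotate counter-clockwise with cos θ = -7/25, sin θ = 24/25: (5, -5) → (17/5, 31/5)
T3 shear: x ← x − 1/2·y: (17/5, 31/5) → (3/10, 31/5)
T4 translate by (3, -4): (3/10, 31/5) → (33/10, 11/5)

T(p) = (33/10, 11/5)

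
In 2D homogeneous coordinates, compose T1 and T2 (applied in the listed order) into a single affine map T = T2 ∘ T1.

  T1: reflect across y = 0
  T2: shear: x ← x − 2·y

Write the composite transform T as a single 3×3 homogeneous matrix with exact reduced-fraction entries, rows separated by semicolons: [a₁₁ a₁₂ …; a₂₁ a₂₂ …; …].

T = [1 2 0; 0 -1 0; 0 0 1]

T1 = [1 0 0; 0 -1 0; 0 0 1]
T2·T1 = [1 2 0; 0 -1 0; 0 0 1]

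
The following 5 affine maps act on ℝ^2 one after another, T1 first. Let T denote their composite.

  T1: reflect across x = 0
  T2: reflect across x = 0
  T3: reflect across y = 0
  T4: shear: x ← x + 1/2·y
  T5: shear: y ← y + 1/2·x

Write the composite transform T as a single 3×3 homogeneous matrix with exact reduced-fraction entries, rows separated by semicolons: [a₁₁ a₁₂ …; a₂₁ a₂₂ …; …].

T1 = [-1 0 0; 0 1 0; 0 0 1]
T2·T1 = [1 0 0; 0 1 0; 0 0 1]
T3·…·T1 = [1 0 0; 0 -1 0; 0 0 1]
T4·…·T1 = [1 -1/2 0; 0 -1 0; 0 0 1]
T5·…·T1 = [1 -1/2 0; 1/2 -5/4 0; 0 0 1]

T = [1 -1/2 0; 1/2 -5/4 0; 0 0 1]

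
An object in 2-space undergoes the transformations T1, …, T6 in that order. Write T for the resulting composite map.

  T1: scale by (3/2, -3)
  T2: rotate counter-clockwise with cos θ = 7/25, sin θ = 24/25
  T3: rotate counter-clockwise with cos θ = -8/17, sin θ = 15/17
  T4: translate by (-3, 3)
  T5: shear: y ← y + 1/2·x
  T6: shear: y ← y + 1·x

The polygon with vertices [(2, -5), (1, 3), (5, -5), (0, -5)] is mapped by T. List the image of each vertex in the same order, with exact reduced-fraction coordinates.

image vertices: (-1218/425, -7053/425), (-2682/425, 1731/850), (-618/85, -4101/170), (6/85, -984/85)

T1 scale by (3/2, -3): (2, -5) → (3, 15); (1, 3) → (3/2, -9); (5, -5) → (15/2, 15); (0, -5) → (0, 15)
T2 rotate counter-clockwise with cos θ = 7/25, sin θ = 24/25: (3, 15) → (-339/25, 177/25); (3/2, -9) → (453/50, -27/25); (15/2, 15) → (-123/10, 57/5); (0, 15) → (-72/5, 21/5)
T3 rotate counter-clockwise with cos θ = -8/17, sin θ = 15/17: (-339/25, 177/25) → (57/425, -6501/425); (453/50, -27/25) → (-1407/425, 7227/850); (-123/10, 57/5) → (-363/85, -2757/170); (-72/5, 21/5) → (261/85, -1248/85)
T4 translate by (-3, 3): (57/425, -6501/425) → (-1218/425, -5226/425); (-1407/425, 7227/850) → (-2682/425, 9777/850); (-363/85, -2757/170) → (-618/85, -2247/170); (261/85, -1248/85) → (6/85, -993/85)
T5 shear: y ← y + 1/2·x: (-1218/425, -5226/425) → (-1218/425, -1167/85); (-2682/425, 9777/850) → (-2682/425, 1419/170); (-618/85, -2247/170) → (-618/85, -573/34); (6/85, -993/85) → (6/85, -198/17)
T6 shear: y ← y + 1·x: (-1218/425, -1167/85) → (-1218/425, -7053/425); (-2682/425, 1419/170) → (-2682/425, 1731/850); (-618/85, -573/34) → (-618/85, -4101/170); (6/85, -198/17) → (6/85, -984/85)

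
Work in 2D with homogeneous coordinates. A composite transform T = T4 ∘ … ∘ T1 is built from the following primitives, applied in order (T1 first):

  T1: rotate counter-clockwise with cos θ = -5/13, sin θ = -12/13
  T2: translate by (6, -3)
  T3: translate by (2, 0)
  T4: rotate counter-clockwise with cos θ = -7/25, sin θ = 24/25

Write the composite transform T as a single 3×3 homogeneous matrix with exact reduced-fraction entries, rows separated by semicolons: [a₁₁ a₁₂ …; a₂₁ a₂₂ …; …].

T = [323/325 36/325 16/25; -36/325 323/325 213/25; 0 0 1]

T1 = [-5/13 12/13 0; -12/13 -5/13 0; 0 0 1]
T2·T1 = [-5/13 12/13 6; -12/13 -5/13 -3; 0 0 1]
T3·…·T1 = [-5/13 12/13 8; -12/13 -5/13 -3; 0 0 1]
T4·…·T1 = [323/325 36/325 16/25; -36/325 323/325 213/25; 0 0 1]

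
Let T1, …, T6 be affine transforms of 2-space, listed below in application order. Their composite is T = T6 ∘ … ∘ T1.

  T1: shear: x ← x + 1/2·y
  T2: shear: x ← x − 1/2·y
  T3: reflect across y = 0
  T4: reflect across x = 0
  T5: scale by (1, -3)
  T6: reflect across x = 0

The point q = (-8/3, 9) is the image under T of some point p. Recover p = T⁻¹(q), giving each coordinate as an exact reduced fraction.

p = (-8/3, 3)

T1 = [1 1/2 0; 0 1 0; 0 0 1]
T2·T1 = [1 0 0; 0 1 0; 0 0 1]
T3·…·T1 = [1 0 0; 0 -1 0; 0 0 1]
T4·…·T1 = [-1 0 0; 0 -1 0; 0 0 1]
T5·…·T1 = [-1 0 0; 0 3 0; 0 0 1]
T6·…·T1 = [1 0 0; 0 3 0; 0 0 1]
det M = 3; M⁻¹ = [1 0 0; 0 1/3 0; 0 0 1]
M⁻¹ · (-8/3, 9)ᵀ = (-8/3, 3)ᵀ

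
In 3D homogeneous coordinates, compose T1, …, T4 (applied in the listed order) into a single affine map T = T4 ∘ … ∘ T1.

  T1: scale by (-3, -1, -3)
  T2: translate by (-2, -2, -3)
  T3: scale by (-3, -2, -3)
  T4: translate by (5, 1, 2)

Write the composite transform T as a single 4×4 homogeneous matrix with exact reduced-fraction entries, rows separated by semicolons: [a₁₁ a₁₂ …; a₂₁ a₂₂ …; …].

T = [9 0 0 11; 0 2 0 5; 0 0 9 11; 0 0 0 1]

T1 = [-3 0 0 0; 0 -1 0 0; 0 0 -3 0; 0 0 0 1]
T2·T1 = [-3 0 0 -2; 0 -1 0 -2; 0 0 -3 -3; 0 0 0 1]
T3·…·T1 = [9 0 0 6; 0 2 0 4; 0 0 9 9; 0 0 0 1]
T4·…·T1 = [9 0 0 11; 0 2 0 5; 0 0 9 11; 0 0 0 1]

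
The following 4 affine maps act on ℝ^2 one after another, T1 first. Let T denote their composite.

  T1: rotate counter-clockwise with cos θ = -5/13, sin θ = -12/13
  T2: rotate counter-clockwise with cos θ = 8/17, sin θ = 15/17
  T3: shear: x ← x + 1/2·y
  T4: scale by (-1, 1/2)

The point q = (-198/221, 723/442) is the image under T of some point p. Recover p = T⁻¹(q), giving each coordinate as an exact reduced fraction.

p = (-3, 3/2)

T1 = [-5/13 12/13 0; -12/13 -5/13 0; 0 0 1]
T2·T1 = [140/221 171/221 0; -171/221 140/221 0; 0 0 1]
T3·…·T1 = [109/442 241/221 0; -171/221 140/221 0; 0 0 1]
T4·…·T1 = [-109/442 -241/221 0; -171/442 70/221 0; 0 0 1]
det M = -1/2; M⁻¹ = [-140/221 -482/221 0; -171/221 109/221 0; 0 0 1]
M⁻¹ · (-198/221, 723/442)ᵀ = (-3, 3/2)ᵀ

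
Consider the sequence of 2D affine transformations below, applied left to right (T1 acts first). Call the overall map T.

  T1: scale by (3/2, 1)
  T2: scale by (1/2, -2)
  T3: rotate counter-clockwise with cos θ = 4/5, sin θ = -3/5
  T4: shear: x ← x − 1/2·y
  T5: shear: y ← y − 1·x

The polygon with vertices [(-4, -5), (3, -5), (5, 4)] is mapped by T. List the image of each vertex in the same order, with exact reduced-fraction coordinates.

image vertices: (-13/10, 111/10), (179/40, 87/40), (101/40, -447/40)

T1 scale by (3/2, 1): (-4, -5) → (-6, -5); (3, -5) → (9/2, -5); (5, 4) → (15/2, 4)
T2 scale by (1/2, -2): (-6, -5) → (-3, 10); (9/2, -5) → (9/4, 10); (15/2, 4) → (15/4, -8)
T3 rotate counter-clockwise with cos θ = 4/5, sin θ = -3/5: (-3, 10) → (18/5, 49/5); (9/4, 10) → (39/5, 133/20); (15/4, -8) → (-9/5, -173/20)
T4 shear: x ← x − 1/2·y: (18/5, 49/5) → (-13/10, 49/5); (39/5, 133/20) → (179/40, 133/20); (-9/5, -173/20) → (101/40, -173/20)
T5 shear: y ← y − 1·x: (-13/10, 49/5) → (-13/10, 111/10); (179/40, 133/20) → (179/40, 87/40); (101/40, -173/20) → (101/40, -447/40)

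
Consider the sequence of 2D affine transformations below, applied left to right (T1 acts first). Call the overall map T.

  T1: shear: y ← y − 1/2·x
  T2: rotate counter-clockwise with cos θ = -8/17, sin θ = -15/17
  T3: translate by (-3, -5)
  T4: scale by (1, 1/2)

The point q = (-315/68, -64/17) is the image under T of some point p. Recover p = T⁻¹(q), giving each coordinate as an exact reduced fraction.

T1 = [1 0 0; -1/2 1 0; 0 0 1]
T2·T1 = [-31/34 15/17 0; -11/17 -8/17 0; 0 0 1]
T3·…·T1 = [-31/34 15/17 -3; -11/17 -8/17 -5; 0 0 1]
T4·…·T1 = [-31/34 15/17 -3; -11/34 -4/17 -5/2; 0 0 1]
det M = 1/2; M⁻¹ = [-8/17 -30/17 -99/17; 11/17 -31/17 -89/34; 0 0 1]
M⁻¹ · (-315/68, -64/17)ᵀ = (3, 5/4)ᵀ

p = (3, 5/4)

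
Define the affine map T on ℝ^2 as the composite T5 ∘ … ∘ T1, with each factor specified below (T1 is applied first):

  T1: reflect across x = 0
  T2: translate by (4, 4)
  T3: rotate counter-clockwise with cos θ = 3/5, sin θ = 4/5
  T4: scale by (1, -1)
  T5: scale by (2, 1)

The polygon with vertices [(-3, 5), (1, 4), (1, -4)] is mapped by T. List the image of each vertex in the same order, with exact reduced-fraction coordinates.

T1 reflect across x = 0: (-3, 5) → (3, 5); (1, 4) → (-1, 4); (1, -4) → (-1, -4)
T2 translate by (4, 4): (3, 5) → (7, 9); (-1, 4) → (3, 8); (-1, -4) → (3, 0)
T3 rotate counter-clockwise with cos θ = 3/5, sin θ = 4/5: (7, 9) → (-3, 11); (3, 8) → (-23/5, 36/5); (3, 0) → (9/5, 12/5)
T4 scale by (1, -1): (-3, 11) → (-3, -11); (-23/5, 36/5) → (-23/5, -36/5); (9/5, 12/5) → (9/5, -12/5)
T5 scale by (2, 1): (-3, -11) → (-6, -11); (-23/5, -36/5) → (-46/5, -36/5); (9/5, -12/5) → (18/5, -12/5)

image vertices: (-6, -11), (-46/5, -36/5), (18/5, -12/5)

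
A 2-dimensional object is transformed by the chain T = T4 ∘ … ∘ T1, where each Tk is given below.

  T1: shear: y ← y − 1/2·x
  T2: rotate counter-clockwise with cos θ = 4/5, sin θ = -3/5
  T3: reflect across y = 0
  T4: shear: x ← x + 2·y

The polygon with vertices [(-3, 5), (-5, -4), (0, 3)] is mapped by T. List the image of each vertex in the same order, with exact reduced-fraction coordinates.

image vertices: (-25/2, -7), (-17/2, -9/5), (-3, -12/5)

T1 shear: y ← y − 1/2·x: (-3, 5) → (-3, 13/2); (-5, -4) → (-5, -3/2); (0, 3) → (0, 3)
T2 rotate counter-clockwise with cos θ = 4/5, sin θ = -3/5: (-3, 13/2) → (3/2, 7); (-5, -3/2) → (-49/10, 9/5); (0, 3) → (9/5, 12/5)
T3 reflect across y = 0: (3/2, 7) → (3/2, -7); (-49/10, 9/5) → (-49/10, -9/5); (9/5, 12/5) → (9/5, -12/5)
T4 shear: x ← x + 2·y: (3/2, -7) → (-25/2, -7); (-49/10, -9/5) → (-17/2, -9/5); (9/5, -12/5) → (-3, -12/5)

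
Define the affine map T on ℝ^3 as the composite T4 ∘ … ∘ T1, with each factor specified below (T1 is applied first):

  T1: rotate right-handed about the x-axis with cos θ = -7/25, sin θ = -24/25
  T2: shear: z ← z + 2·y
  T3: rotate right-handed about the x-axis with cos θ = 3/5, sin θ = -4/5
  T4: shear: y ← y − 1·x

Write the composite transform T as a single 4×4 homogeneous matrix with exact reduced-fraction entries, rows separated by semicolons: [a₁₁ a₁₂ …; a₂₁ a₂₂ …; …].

T = [1 0 0 0; -1 -173/125 236/125 0; 0 -86/125 27/125 0; 0 0 0 1]

T1 = [1 0 0 0; 0 -7/25 24/25 0; 0 -24/25 -7/25 0; 0 0 0 1]
T2·T1 = [1 0 0 0; 0 -7/25 24/25 0; 0 -38/25 41/25 0; 0 0 0 1]
T3·…·T1 = [1 0 0 0; 0 -173/125 236/125 0; 0 -86/125 27/125 0; 0 0 0 1]
T4·…·T1 = [1 0 0 0; -1 -173/125 236/125 0; 0 -86/125 27/125 0; 0 0 0 1]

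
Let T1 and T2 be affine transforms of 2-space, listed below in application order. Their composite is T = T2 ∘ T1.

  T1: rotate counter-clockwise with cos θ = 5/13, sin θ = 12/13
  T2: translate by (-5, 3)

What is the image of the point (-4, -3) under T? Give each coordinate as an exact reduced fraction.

T(p) = (-49/13, -24/13)

T1 rotate counter-clockwise with cos θ = 5/13, sin θ = 12/13: (-4, -3) → (16/13, -63/13)
T2 translate by (-5, 3): (16/13, -63/13) → (-49/13, -24/13)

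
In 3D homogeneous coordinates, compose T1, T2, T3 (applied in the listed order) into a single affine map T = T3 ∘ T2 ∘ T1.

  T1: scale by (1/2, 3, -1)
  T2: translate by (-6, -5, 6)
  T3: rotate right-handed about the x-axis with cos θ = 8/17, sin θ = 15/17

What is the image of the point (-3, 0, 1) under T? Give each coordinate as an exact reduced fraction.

T1 scale by (1/2, 3, -1): (-3, 0, 1) → (-3/2, 0, -1)
T2 translate by (-6, -5, 6): (-3/2, 0, -1) → (-15/2, -5, 5)
T3 rotate right-handed about the x-axis with cos θ = 8/17, sin θ = 15/17: (-15/2, -5, 5) → (-15/2, -115/17, -35/17)

T(p) = (-15/2, -115/17, -35/17)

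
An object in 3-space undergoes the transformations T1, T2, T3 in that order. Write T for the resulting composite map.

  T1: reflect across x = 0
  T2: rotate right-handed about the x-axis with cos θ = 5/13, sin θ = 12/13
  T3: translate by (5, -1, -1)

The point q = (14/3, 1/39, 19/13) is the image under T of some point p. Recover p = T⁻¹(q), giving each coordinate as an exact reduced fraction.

p = (1/3, 8/3, 0)

T1 = [-1 0 0 0; 0 1 0 0; 0 0 1 0; 0 0 0 1]
T2·T1 = [-1 0 0 0; 0 5/13 -12/13 0; 0 12/13 5/13 0; 0 0 0 1]
T3·…·T1 = [-1 0 0 5; 0 5/13 -12/13 -1; 0 12/13 5/13 -1; 0 0 0 1]
det M = -1; M⁻¹ = [-1 0 0 5; 0 5/13 12/13 17/13; 0 -12/13 5/13 -7/13; 0 0 0 1]
M⁻¹ · (14/3, 1/39, 19/13)ᵀ = (1/3, 8/3, 0)ᵀ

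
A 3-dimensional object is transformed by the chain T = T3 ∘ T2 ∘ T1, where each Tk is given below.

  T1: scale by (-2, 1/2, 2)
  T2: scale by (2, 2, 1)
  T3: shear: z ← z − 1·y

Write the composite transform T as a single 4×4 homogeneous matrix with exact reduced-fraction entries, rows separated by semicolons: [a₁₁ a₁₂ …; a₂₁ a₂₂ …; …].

T1 = [-2 0 0 0; 0 1/2 0 0; 0 0 2 0; 0 0 0 1]
T2·T1 = [-4 0 0 0; 0 1 0 0; 0 0 2 0; 0 0 0 1]
T3·…·T1 = [-4 0 0 0; 0 1 0 0; 0 -1 2 0; 0 0 0 1]

T = [-4 0 0 0; 0 1 0 0; 0 -1 2 0; 0 0 0 1]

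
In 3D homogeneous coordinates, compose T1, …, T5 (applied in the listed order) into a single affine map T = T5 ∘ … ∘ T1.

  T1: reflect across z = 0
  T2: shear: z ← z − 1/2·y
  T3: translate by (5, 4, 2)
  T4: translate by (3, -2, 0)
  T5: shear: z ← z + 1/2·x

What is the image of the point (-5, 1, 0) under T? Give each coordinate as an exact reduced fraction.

T1 reflect across z = 0: (-5, 1, 0) → (-5, 1, 0)
T2 shear: z ← z − 1/2·y: (-5, 1, 0) → (-5, 1, -1/2)
T3 translate by (5, 4, 2): (-5, 1, -1/2) → (0, 5, 3/2)
T4 translate by (3, -2, 0): (0, 5, 3/2) → (3, 3, 3/2)
T5 shear: z ← z + 1/2·x: (3, 3, 3/2) → (3, 3, 3)

T(p) = (3, 3, 3)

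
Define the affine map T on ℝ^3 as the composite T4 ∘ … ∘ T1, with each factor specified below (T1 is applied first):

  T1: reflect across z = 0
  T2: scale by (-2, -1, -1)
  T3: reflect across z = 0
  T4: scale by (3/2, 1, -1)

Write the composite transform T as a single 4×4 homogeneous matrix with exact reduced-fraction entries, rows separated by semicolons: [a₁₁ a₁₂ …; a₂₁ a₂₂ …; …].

T1 = [1 0 0 0; 0 1 0 0; 0 0 -1 0; 0 0 0 1]
T2·T1 = [-2 0 0 0; 0 -1 0 0; 0 0 1 0; 0 0 0 1]
T3·…·T1 = [-2 0 0 0; 0 -1 0 0; 0 0 -1 0; 0 0 0 1]
T4·…·T1 = [-3 0 0 0; 0 -1 0 0; 0 0 1 0; 0 0 0 1]

T = [-3 0 0 0; 0 -1 0 0; 0 0 1 0; 0 0 0 1]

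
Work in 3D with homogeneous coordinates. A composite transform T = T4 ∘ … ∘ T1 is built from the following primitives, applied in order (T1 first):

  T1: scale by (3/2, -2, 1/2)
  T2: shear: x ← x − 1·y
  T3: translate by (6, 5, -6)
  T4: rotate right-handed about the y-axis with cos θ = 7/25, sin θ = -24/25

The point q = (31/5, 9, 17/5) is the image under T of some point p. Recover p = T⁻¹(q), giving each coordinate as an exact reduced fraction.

T1 = [3/2 0 0 0; 0 -2 0 0; 0 0 1/2 0; 0 0 0 1]
T2·T1 = [3/2 2 0 0; 0 -2 0 0; 0 0 1/2 0; 0 0 0 1]
T3·…·T1 = [3/2 2 0 6; 0 -2 0 5; 0 0 1/2 -6; 0 0 0 1]
T4·…·T1 = [21/50 14/25 -12/25 186/25; 0 -2 0 5; 36/25 48/25 7/50 102/25; 0 0 0 1]
det M = -3/2; M⁻¹ = [14/75 2/3 16/25 -22/3; 0 -1/2 0 5/2; -48/25 0 14/25 12; 0 0 0 1]
M⁻¹ · (31/5, 9, 17/5)ᵀ = (2, -2, 2)ᵀ

p = (2, -2, 2)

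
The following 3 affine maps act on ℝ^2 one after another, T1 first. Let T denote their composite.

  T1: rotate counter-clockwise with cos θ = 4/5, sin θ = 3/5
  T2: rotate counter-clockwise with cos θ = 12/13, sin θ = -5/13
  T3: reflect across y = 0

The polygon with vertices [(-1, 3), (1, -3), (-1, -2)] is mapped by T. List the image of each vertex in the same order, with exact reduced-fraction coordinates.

T1 rotate counter-clockwise with cos θ = 4/5, sin θ = 3/5: (-1, 3) → (-13/5, 9/5); (1, -3) → (13/5, -9/5); (-1, -2) → (2/5, -11/5)
T2 rotate counter-clockwise with cos θ = 12/13, sin θ = -5/13: (-13/5, 9/5) → (-111/65, 173/65); (13/5, -9/5) → (111/65, -173/65); (2/5, -11/5) → (-31/65, -142/65)
T3 reflect across y = 0: (-111/65, 173/65) → (-111/65, -173/65); (111/65, -173/65) → (111/65, 173/65); (-31/65, -142/65) → (-31/65, 142/65)

image vertices: (-111/65, -173/65), (111/65, 173/65), (-31/65, 142/65)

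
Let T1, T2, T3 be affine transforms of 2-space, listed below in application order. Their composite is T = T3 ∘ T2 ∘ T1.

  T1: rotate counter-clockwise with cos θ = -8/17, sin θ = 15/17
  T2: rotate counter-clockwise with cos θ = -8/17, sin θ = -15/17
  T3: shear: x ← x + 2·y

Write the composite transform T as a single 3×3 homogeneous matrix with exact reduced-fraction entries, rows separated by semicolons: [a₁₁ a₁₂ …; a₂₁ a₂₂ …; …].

T1 = [-8/17 -15/17 0; 15/17 -8/17 0; 0 0 1]
T2·T1 = [1 0 0; 0 1 0; 0 0 1]
T3·…·T1 = [1 2 0; 0 1 0; 0 0 1]

T = [1 2 0; 0 1 0; 0 0 1]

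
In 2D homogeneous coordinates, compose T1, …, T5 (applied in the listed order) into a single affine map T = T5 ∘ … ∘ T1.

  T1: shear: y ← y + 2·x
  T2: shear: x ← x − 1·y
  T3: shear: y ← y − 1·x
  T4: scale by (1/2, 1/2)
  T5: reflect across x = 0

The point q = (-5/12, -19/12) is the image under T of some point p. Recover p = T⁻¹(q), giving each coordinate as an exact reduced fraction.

p = (-3/2, 2/3)

T1 = [1 0 0; 2 1 0; 0 0 1]
T2·T1 = [-1 -1 0; 2 1 0; 0 0 1]
T3·…·T1 = [-1 -1 0; 3 2 0; 0 0 1]
T4·…·T1 = [-1/2 -1/2 0; 3/2 1 0; 0 0 1]
T5·…·T1 = [1/2 1/2 0; 3/2 1 0; 0 0 1]
det M = -1/4; M⁻¹ = [-4 2 0; 6 -2 0; 0 0 1]
M⁻¹ · (-5/12, -19/12)ᵀ = (-3/2, 2/3)ᵀ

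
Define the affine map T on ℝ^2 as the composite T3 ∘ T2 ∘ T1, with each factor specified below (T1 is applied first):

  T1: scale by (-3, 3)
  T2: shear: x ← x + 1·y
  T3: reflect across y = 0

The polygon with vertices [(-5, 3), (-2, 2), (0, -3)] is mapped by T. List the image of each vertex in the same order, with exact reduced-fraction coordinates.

T1 scale by (-3, 3): (-5, 3) → (15, 9); (-2, 2) → (6, 6); (0, -3) → (0, -9)
T2 shear: x ← x + 1·y: (15, 9) → (24, 9); (6, 6) → (12, 6); (0, -9) → (-9, -9)
T3 reflect across y = 0: (24, 9) → (24, -9); (12, 6) → (12, -6); (-9, -9) → (-9, 9)

image vertices: (24, -9), (12, -6), (-9, 9)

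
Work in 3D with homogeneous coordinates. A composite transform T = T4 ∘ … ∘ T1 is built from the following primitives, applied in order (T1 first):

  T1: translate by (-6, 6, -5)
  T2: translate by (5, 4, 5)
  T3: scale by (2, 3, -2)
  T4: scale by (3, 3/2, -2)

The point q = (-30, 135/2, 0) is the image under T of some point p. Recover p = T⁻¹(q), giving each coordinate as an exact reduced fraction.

T1 = [1 0 0 -6; 0 1 0 6; 0 0 1 -5; 0 0 0 1]
T2·T1 = [1 0 0 -1; 0 1 0 10; 0 0 1 0; 0 0 0 1]
T3·…·T1 = [2 0 0 -2; 0 3 0 30; 0 0 -2 0; 0 0 0 1]
T4·…·T1 = [6 0 0 -6; 0 9/2 0 45; 0 0 4 0; 0 0 0 1]
det M = 108; M⁻¹ = [1/6 0 0 1; 0 2/9 0 -10; 0 0 1/4 0; 0 0 0 1]
M⁻¹ · (-30, 135/2, 0)ᵀ = (-4, 5, 0)ᵀ

p = (-4, 5, 0)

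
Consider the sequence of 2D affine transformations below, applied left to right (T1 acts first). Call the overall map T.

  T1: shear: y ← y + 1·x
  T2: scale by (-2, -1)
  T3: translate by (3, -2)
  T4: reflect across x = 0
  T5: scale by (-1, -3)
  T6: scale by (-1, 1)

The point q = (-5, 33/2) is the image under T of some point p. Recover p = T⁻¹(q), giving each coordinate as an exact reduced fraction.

p = (-1, 9/2)

T1 = [1 0 0; 1 1 0; 0 0 1]
T2·T1 = [-2 0 0; -1 -1 0; 0 0 1]
T3·…·T1 = [-2 0 3; -1 -1 -2; 0 0 1]
T4·…·T1 = [2 0 -3; -1 -1 -2; 0 0 1]
T5·…·T1 = [-2 0 3; 3 3 6; 0 0 1]
T6·…·T1 = [2 0 -3; 3 3 6; 0 0 1]
det M = 6; M⁻¹ = [1/2 0 3/2; -1/2 1/3 -7/2; 0 0 1]
M⁻¹ · (-5, 33/2)ᵀ = (-1, 9/2)ᵀ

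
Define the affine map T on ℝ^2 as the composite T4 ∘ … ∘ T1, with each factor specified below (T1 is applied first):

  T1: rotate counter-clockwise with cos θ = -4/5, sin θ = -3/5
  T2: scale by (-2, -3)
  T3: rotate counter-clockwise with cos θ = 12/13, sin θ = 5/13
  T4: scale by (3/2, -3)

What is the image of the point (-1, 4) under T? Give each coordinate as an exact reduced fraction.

T1 rotate counter-clockwise with cos θ = -4/5, sin θ = -3/5: (-1, 4) → (16/5, -13/5)
T2 scale by (-2, -3): (16/5, -13/5) → (-32/5, 39/5)
T3 rotate counter-clockwise with cos θ = 12/13, sin θ = 5/13: (-32/5, 39/5) → (-579/65, 308/65)
T4 scale by (3/2, -3): (-579/65, 308/65) → (-1737/130, -924/65)

T(p) = (-1737/130, -924/65)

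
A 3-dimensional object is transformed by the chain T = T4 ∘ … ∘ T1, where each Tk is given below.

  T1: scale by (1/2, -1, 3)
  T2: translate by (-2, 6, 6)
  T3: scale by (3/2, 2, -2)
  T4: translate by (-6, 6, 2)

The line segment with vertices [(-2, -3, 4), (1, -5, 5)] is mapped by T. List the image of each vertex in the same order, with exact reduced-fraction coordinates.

T1 scale by (1/2, -1, 3): (-2, -3, 4) → (-1, 3, 12); (1, -5, 5) → (1/2, 5, 15)
T2 translate by (-2, 6, 6): (-1, 3, 12) → (-3, 9, 18); (1/2, 5, 15) → (-3/2, 11, 21)
T3 scale by (3/2, 2, -2): (-3, 9, 18) → (-9/2, 18, -36); (-3/2, 11, 21) → (-9/4, 22, -42)
T4 translate by (-6, 6, 2): (-9/2, 18, -36) → (-21/2, 24, -34); (-9/4, 22, -42) → (-33/4, 28, -40)

image vertices: (-21/2, 24, -34), (-33/4, 28, -40)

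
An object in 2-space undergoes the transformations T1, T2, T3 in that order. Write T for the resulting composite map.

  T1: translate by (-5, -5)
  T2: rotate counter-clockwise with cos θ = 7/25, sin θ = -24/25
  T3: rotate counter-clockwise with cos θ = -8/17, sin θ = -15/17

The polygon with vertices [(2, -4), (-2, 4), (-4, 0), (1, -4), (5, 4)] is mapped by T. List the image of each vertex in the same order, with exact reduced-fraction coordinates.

image vertices: (2031/425, 3483/425), (2999/425, -193/425), (4179/425, 1297/425), (2447/425, 3396/425), (87/425, 416/425)

T1 translate by (-5, -5): (2, -4) → (-3, -9); (-2, 4) → (-7, -1); (-4, 0) → (-9, -5); (1, -4) → (-4, -9); (5, 4) → (0, -1)
T2 rotate counter-clockwise with cos θ = 7/25, sin θ = -24/25: (-3, -9) → (-237/25, 9/25); (-7, -1) → (-73/25, 161/25); (-9, -5) → (-183/25, 181/25); (-4, -9) → (-244/25, 33/25); (0, -1) → (-24/25, -7/25)
T3 rotate counter-clockwise with cos θ = -8/17, sin θ = -15/17: (-237/25, 9/25) → (2031/425, 3483/425); (-73/25, 161/25) → (2999/425, -193/425); (-183/25, 181/25) → (4179/425, 1297/425); (-244/25, 33/25) → (2447/425, 3396/425); (-24/25, -7/25) → (87/425, 416/425)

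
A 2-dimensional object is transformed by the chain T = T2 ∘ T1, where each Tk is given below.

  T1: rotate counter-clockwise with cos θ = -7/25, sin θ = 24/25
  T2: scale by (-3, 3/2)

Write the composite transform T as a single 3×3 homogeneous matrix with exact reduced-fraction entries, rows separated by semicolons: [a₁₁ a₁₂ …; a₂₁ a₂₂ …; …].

T1 = [-7/25 -24/25 0; 24/25 -7/25 0; 0 0 1]
T2·T1 = [21/25 72/25 0; 36/25 -21/50 0; 0 0 1]

T = [21/25 72/25 0; 36/25 -21/50 0; 0 0 1]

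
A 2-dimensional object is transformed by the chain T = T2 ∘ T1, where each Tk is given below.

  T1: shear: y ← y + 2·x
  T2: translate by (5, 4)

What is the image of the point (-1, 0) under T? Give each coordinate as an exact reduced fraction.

T(p) = (4, 2)

T1 shear: y ← y + 2·x: (-1, 0) → (-1, -2)
T2 translate by (5, 4): (-1, -2) → (4, 2)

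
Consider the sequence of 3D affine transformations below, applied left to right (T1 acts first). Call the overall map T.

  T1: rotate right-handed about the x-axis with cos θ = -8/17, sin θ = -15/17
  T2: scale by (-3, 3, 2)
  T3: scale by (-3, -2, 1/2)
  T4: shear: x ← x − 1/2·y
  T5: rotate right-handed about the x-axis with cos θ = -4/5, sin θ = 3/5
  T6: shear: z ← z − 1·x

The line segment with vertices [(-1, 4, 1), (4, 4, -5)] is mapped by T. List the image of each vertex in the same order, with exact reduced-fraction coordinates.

T1 rotate right-handed about the x-axis with cos θ = -8/17, sin θ = -15/17: (-1, 4, 1) → (-1, -1, -4); (4, 4, -5) → (4, -107/17, -20/17)
T2 scale by (-3, 3, 2): (-1, -1, -4) → (3, -3, -8); (4, -107/17, -20/17) → (-12, -321/17, -40/17)
T3 scale by (-3, -2, 1/2): (3, -3, -8) → (-9, 6, -4); (-12, -321/17, -40/17) → (36, 642/17, -20/17)
T4 shear: x ← x − 1/2·y: (-9, 6, -4) → (-12, 6, -4); (36, 642/17, -20/17) → (291/17, 642/17, -20/17)
T5 rotate right-handed about the x-axis with cos θ = -4/5, sin θ = 3/5: (-12, 6, -4) → (-12, -12/5, 34/5); (291/17, 642/17, -20/17) → (291/17, -2508/85, 118/5)
T6 shear: z ← z − 1·x: (-12, -12/5, 34/5) → (-12, -12/5, 94/5); (291/17, -2508/85, 118/5) → (291/17, -2508/85, 551/85)

image vertices: (-12, -12/5, 94/5), (291/17, -2508/85, 551/85)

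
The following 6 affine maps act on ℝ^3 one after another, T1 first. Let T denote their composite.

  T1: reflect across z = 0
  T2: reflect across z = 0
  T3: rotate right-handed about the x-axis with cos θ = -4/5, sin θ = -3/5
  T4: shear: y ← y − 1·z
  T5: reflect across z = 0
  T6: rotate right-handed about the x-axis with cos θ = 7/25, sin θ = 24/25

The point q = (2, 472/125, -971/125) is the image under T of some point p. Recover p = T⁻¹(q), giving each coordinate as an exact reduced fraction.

p = (2, -3, -5)

T1 = [1 0 0 0; 0 1 0 0; 0 0 -1 0; 0 0 0 1]
T2·T1 = [1 0 0 0; 0 1 0 0; 0 0 1 0; 0 0 0 1]
T3·…·T1 = [1 0 0 0; 0 -4/5 3/5 0; 0 -3/5 -4/5 0; 0 0 0 1]
T4·…·T1 = [1 0 0 0; 0 -1/5 7/5 0; 0 -3/5 -4/5 0; 0 0 0 1]
T5·…·T1 = [1 0 0 0; 0 -1/5 7/5 0; 0 3/5 4/5 0; 0 0 0 1]
T6·…·T1 = [1 0 0 0; 0 -79/125 -47/125 0; 0 -3/125 196/125 0; 0 0 0 1]
det M = -1; M⁻¹ = [1 0 0 0; 0 -196/125 -47/125 0; 0 -3/125 79/125 0; 0 0 0 1]
M⁻¹ · (2, 472/125, -971/125)ᵀ = (2, -3, -5)ᵀ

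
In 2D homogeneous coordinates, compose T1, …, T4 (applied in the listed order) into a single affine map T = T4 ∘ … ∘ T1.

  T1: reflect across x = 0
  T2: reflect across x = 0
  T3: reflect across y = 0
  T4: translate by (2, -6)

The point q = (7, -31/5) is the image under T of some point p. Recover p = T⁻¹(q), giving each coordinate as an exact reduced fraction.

p = (5, 1/5)

T1 = [-1 0 0; 0 1 0; 0 0 1]
T2·T1 = [1 0 0; 0 1 0; 0 0 1]
T3·…·T1 = [1 0 0; 0 -1 0; 0 0 1]
T4·…·T1 = [1 0 2; 0 -1 -6; 0 0 1]
det M = -1; M⁻¹ = [1 0 -2; 0 -1 -6; 0 0 1]
M⁻¹ · (7, -31/5)ᵀ = (5, 1/5)ᵀ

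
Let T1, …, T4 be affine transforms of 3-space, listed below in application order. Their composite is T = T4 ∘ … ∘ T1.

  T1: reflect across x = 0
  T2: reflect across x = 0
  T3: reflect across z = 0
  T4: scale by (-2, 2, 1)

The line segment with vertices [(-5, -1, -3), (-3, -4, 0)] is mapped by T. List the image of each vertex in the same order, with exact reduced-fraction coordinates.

image vertices: (10, -2, 3), (6, -8, 0)

T1 reflect across x = 0: (-5, -1, -3) → (5, -1, -3); (-3, -4, 0) → (3, -4, 0)
T2 reflect across x = 0: (5, -1, -3) → (-5, -1, -3); (3, -4, 0) → (-3, -4, 0)
T3 reflect across z = 0: (-5, -1, -3) → (-5, -1, 3); (-3, -4, 0) → (-3, -4, 0)
T4 scale by (-2, 2, 1): (-5, -1, 3) → (10, -2, 3); (-3, -4, 0) → (6, -8, 0)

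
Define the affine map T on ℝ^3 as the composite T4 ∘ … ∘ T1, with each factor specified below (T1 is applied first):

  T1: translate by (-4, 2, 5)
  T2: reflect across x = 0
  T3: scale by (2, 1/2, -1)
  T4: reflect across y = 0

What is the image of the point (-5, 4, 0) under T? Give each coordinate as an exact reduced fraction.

T(p) = (18, -3, -5)

T1 translate by (-4, 2, 5): (-5, 4, 0) → (-9, 6, 5)
T2 reflect across x = 0: (-9, 6, 5) → (9, 6, 5)
T3 scale by (2, 1/2, -1): (9, 6, 5) → (18, 3, -5)
T4 reflect across y = 0: (18, 3, -5) → (18, -3, -5)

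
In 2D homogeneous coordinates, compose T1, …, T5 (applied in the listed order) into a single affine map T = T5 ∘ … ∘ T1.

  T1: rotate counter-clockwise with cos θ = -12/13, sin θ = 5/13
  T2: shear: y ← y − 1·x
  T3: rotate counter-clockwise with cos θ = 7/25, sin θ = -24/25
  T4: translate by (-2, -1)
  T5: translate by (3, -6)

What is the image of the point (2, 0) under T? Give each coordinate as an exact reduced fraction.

T(p) = (973/325, -1461/325)

T1 rotate counter-clockwise with cos θ = -12/13, sin θ = 5/13: (2, 0) → (-24/13, 10/13)
T2 shear: y ← y − 1·x: (-24/13, 10/13) → (-24/13, 34/13)
T3 rotate counter-clockwise with cos θ = 7/25, sin θ = -24/25: (-24/13, 34/13) → (648/325, 814/325)
T4 translate by (-2, -1): (648/325, 814/325) → (-2/325, 489/325)
T5 translate by (3, -6): (-2/325, 489/325) → (973/325, -1461/325)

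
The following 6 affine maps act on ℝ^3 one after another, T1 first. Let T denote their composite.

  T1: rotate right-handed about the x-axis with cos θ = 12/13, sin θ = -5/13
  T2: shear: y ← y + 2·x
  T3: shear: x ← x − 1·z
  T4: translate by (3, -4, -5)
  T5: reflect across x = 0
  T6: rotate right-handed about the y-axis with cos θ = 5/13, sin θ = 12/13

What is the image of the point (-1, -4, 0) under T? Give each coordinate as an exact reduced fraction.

T(p) = (-570/169, -126/13, -153/169)

T1 rotate right-handed about the x-axis with cos θ = 12/13, sin θ = -5/13: (-1, -4, 0) → (-1, -48/13, 20/13)
T2 shear: y ← y + 2·x: (-1, -48/13, 20/13) → (-1, -74/13, 20/13)
T3 shear: x ← x − 1·z: (-1, -74/13, 20/13) → (-33/13, -74/13, 20/13)
T4 translate by (3, -4, -5): (-33/13, -74/13, 20/13) → (6/13, -126/13, -45/13)
T5 reflect across x = 0: (6/13, -126/13, -45/13) → (-6/13, -126/13, -45/13)
T6 rotate right-handed about the y-axis with cos θ = 5/13, sin θ = 12/13: (-6/13, -126/13, -45/13) → (-570/169, -126/13, -153/169)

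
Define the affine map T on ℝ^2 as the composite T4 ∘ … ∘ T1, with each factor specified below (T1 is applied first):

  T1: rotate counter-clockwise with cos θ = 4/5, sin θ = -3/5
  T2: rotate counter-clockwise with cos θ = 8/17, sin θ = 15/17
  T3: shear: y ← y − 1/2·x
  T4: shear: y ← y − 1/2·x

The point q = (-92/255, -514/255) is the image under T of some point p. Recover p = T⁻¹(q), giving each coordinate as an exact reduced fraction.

T1 = [4/5 3/5 0; -3/5 4/5 0; 0 0 1]
T2·T1 = [77/85 -36/85 0; 36/85 77/85 0; 0 0 1]
T3·…·T1 = [77/85 -36/85 0; -1/34 19/17 0; 0 0 1]
T4·…·T1 = [77/85 -36/85 0; -41/85 113/85 0; 0 0 1]
det M = 1; M⁻¹ = [113/85 36/85 0; 41/85 77/85 0; 0 0 1]
M⁻¹ · (-92/255, -514/255)ᵀ = (-4/3, -2)ᵀ

p = (-4/3, -2)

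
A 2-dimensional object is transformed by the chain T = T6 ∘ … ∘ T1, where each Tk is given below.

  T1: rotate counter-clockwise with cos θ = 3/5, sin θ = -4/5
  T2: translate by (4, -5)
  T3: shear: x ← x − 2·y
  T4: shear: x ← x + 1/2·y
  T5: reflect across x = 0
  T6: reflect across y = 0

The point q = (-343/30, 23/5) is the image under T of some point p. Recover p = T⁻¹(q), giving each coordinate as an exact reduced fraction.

T1 = [3/5 4/5 0; -4/5 3/5 0; 0 0 1]
T2·T1 = [3/5 4/5 4; -4/5 3/5 -5; 0 0 1]
T3·…·T1 = [11/5 -2/5 14; -4/5 3/5 -5; 0 0 1]
T4·…·T1 = [9/5 -1/10 23/2; -4/5 3/5 -5; 0 0 1]
T5·…·T1 = [-9/5 1/10 -23/2; -4/5 3/5 -5; 0 0 1]
T6·…·T1 = [-9/5 1/10 -23/2; 4/5 -3/5 5; 0 0 1]
det M = 1; M⁻¹ = [-3/5 -1/10 -32/5; -4/5 -9/5 -1/5; 0 0 1]
M⁻¹ · (-343/30, 23/5)ᵀ = (0, 2/3)ᵀ

p = (0, 2/3)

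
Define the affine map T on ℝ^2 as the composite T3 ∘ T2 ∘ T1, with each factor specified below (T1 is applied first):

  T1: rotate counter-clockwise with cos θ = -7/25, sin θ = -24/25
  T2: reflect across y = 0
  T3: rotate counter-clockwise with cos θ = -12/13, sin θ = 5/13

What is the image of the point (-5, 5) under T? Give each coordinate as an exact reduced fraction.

T(p) = (-287/65, 359/65)

T1 rotate counter-clockwise with cos θ = -7/25, sin θ = -24/25: (-5, 5) → (31/5, 17/5)
T2 reflect across y = 0: (31/5, 17/5) → (31/5, -17/5)
T3 rotate counter-clockwise with cos θ = -12/13, sin θ = 5/13: (31/5, -17/5) → (-287/65, 359/65)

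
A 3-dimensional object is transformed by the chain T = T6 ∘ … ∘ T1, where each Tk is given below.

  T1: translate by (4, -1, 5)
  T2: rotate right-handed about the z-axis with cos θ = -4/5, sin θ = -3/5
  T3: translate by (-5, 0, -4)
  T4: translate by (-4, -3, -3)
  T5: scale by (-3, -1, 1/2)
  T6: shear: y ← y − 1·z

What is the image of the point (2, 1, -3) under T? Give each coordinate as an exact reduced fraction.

T(p) = (207/5, 91/10, -5/2)

T1 translate by (4, -1, 5): (2, 1, -3) → (6, 0, 2)
T2 rotate right-handed about the z-axis with cos θ = -4/5, sin θ = -3/5: (6, 0, 2) → (-24/5, -18/5, 2)
T3 translate by (-5, 0, -4): (-24/5, -18/5, 2) → (-49/5, -18/5, -2)
T4 translate by (-4, -3, -3): (-49/5, -18/5, -2) → (-69/5, -33/5, -5)
T5 scale by (-3, -1, 1/2): (-69/5, -33/5, -5) → (207/5, 33/5, -5/2)
T6 shear: y ← y − 1·z: (207/5, 33/5, -5/2) → (207/5, 91/10, -5/2)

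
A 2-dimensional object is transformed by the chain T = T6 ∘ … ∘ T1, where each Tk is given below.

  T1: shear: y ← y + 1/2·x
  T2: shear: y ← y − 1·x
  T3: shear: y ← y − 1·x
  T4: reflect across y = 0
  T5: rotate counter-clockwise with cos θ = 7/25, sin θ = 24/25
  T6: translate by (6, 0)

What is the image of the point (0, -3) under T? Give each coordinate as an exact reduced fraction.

T1 shear: y ← y + 1/2·x: (0, -3) → (0, -3)
T2 shear: y ← y − 1·x: (0, -3) → (0, -3)
T3 shear: y ← y − 1·x: (0, -3) → (0, -3)
T4 reflect across y = 0: (0, -3) → (0, 3)
T5 rotate counter-clockwise with cos θ = 7/25, sin θ = 24/25: (0, 3) → (-72/25, 21/25)
T6 translate by (6, 0): (-72/25, 21/25) → (78/25, 21/25)

T(p) = (78/25, 21/25)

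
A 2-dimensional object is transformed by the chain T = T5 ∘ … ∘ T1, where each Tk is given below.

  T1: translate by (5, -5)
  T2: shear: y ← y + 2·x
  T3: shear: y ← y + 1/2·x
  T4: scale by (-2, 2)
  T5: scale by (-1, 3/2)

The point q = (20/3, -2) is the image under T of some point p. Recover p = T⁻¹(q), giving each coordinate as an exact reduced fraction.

T1 = [1 0 5; 0 1 -5; 0 0 1]
T2·T1 = [1 0 5; 2 1 5; 0 0 1]
T3·…·T1 = [1 0 5; 5/2 1 15/2; 0 0 1]
T4·…·T1 = [-2 0 -10; 5 2 15; 0 0 1]
T5·…·T1 = [2 0 10; 15/2 3 45/2; 0 0 1]
det M = 6; M⁻¹ = [1/2 0 -5; -5/4 1/3 5; 0 0 1]
M⁻¹ · (20/3, -2)ᵀ = (-5/3, -4)ᵀ

p = (-5/3, -4)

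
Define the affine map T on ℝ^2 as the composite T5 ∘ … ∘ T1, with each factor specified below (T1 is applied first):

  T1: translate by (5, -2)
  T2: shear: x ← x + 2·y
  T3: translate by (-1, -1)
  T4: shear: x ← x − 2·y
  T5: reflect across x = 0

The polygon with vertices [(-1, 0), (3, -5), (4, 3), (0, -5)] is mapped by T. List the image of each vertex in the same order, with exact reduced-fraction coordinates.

T1 translate by (5, -2): (-1, 0) → (4, -2); (3, -5) → (8, -7); (4, 3) → (9, 1); (0, -5) → (5, -7)
T2 shear: x ← x + 2·y: (4, -2) → (0, -2); (8, -7) → (-6, -7); (9, 1) → (11, 1); (5, -7) → (-9, -7)
T3 translate by (-1, -1): (0, -2) → (-1, -3); (-6, -7) → (-7, -8); (11, 1) → (10, 0); (-9, -7) → (-10, -8)
T4 shear: x ← x − 2·y: (-1, -3) → (5, -3); (-7, -8) → (9, -8); (10, 0) → (10, 0); (-10, -8) → (6, -8)
T5 reflect across x = 0: (5, -3) → (-5, -3); (9, -8) → (-9, -8); (10, 0) → (-10, 0); (6, -8) → (-6, -8)

image vertices: (-5, -3), (-9, -8), (-10, 0), (-6, -8)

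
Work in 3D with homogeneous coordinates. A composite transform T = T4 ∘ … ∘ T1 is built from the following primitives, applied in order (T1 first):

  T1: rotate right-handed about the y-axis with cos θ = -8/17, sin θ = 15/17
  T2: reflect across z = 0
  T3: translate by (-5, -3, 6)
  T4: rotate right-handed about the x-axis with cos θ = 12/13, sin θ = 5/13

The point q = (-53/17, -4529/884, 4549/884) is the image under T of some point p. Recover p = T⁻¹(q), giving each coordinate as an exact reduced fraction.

T1 = [-8/17 0 15/17 0; 0 1 0 0; -15/17 0 -8/17 0; 0 0 0 1]
T2·T1 = [-8/17 0 15/17 0; 0 1 0 0; 15/17 0 8/17 0; 0 0 0 1]
T3·…·T1 = [-8/17 0 15/17 -5; 0 1 0 -3; 15/17 0 8/17 6; 0 0 0 1]
T4·…·T1 = [-8/17 0 15/17 -5; -75/221 12/13 -40/221 -66/13; 180/221 5/13 96/221 57/13; 0 0 0 1]
det M = -1; M⁻¹ = [-8/17 -75/221 180/221 -130/17; 0 12/13 5/13 3; 15/17 -40/221 96/221 27/17; 0 0 0 1]
M⁻¹ · (-53/17, -4529/884, 4549/884)ᵀ = (-1/4, 1/4, 2)ᵀ

p = (-1/4, 1/4, 2)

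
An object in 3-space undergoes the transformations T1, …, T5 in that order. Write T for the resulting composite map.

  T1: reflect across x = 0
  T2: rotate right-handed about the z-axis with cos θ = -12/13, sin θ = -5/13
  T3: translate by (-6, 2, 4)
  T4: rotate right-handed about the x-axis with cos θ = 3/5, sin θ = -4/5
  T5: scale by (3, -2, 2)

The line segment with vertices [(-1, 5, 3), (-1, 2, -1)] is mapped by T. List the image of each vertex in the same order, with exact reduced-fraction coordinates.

T1 reflect across x = 0: (-1, 5, 3) → (1, 5, 3); (-1, 2, -1) → (1, 2, -1)
T2 rotate right-handed about the z-axis with cos θ = -12/13, sin θ = -5/13: (1, 5, 3) → (1, -5, 3); (1, 2, -1) → (-2/13, -29/13, -1)
T3 translate by (-6, 2, 4): (1, -5, 3) → (-5, -3, 7); (-2/13, -29/13, -1) → (-80/13, -3/13, 3)
T4 rotate right-handed about the x-axis with cos θ = 3/5, sin θ = -4/5: (-5, -3, 7) → (-5, 19/5, 33/5); (-80/13, -3/13, 3) → (-80/13, 147/65, 129/65)
T5 scale by (3, -2, 2): (-5, 19/5, 33/5) → (-15, -38/5, 66/5); (-80/13, 147/65, 129/65) → (-240/13, -294/65, 258/65)

image vertices: (-15, -38/5, 66/5), (-240/13, -294/65, 258/65)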